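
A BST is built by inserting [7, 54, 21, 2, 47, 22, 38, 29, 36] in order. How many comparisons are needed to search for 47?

Search path for 47: 7 -> 54 -> 21 -> 47
Found: True
Comparisons: 4


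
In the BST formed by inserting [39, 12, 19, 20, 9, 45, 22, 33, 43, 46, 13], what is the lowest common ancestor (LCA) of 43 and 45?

Tree insertion order: [39, 12, 19, 20, 9, 45, 22, 33, 43, 46, 13]
Tree (level-order array): [39, 12, 45, 9, 19, 43, 46, None, None, 13, 20, None, None, None, None, None, None, None, 22, None, 33]
In a BST, the LCA of p=43, q=45 is the first node v on the
root-to-leaf path with p <= v <= q (go left if both < v, right if both > v).
Walk from root:
  at 39: both 43 and 45 > 39, go right
  at 45: 43 <= 45 <= 45, this is the LCA
LCA = 45


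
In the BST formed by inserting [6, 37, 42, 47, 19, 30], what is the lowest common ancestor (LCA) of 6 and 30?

Tree insertion order: [6, 37, 42, 47, 19, 30]
Tree (level-order array): [6, None, 37, 19, 42, None, 30, None, 47]
In a BST, the LCA of p=6, q=30 is the first node v on the
root-to-leaf path with p <= v <= q (go left if both < v, right if both > v).
Walk from root:
  at 6: 6 <= 6 <= 30, this is the LCA
LCA = 6


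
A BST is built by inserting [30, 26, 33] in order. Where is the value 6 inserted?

Starting tree (level order): [30, 26, 33]
Insertion path: 30 -> 26
Result: insert 6 as left child of 26
Final tree (level order): [30, 26, 33, 6]


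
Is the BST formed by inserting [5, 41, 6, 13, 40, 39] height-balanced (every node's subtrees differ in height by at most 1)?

Tree (level-order array): [5, None, 41, 6, None, None, 13, None, 40, 39]
Definition: a tree is height-balanced if, at every node, |h(left) - h(right)| <= 1 (empty subtree has height -1).
Bottom-up per-node check:
  node 39: h_left=-1, h_right=-1, diff=0 [OK], height=0
  node 40: h_left=0, h_right=-1, diff=1 [OK], height=1
  node 13: h_left=-1, h_right=1, diff=2 [FAIL (|-1-1|=2 > 1)], height=2
  node 6: h_left=-1, h_right=2, diff=3 [FAIL (|-1-2|=3 > 1)], height=3
  node 41: h_left=3, h_right=-1, diff=4 [FAIL (|3--1|=4 > 1)], height=4
  node 5: h_left=-1, h_right=4, diff=5 [FAIL (|-1-4|=5 > 1)], height=5
Node 13 violates the condition: |-1 - 1| = 2 > 1.
Result: Not balanced


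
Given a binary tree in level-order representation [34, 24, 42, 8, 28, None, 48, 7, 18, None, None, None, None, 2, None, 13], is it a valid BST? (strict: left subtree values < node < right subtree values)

Level-order array: [34, 24, 42, 8, 28, None, 48, 7, 18, None, None, None, None, 2, None, 13]
Validate using subtree bounds (lo, hi): at each node, require lo < value < hi,
then recurse left with hi=value and right with lo=value.
Preorder trace (stopping at first violation):
  at node 34 with bounds (-inf, +inf): OK
  at node 24 with bounds (-inf, 34): OK
  at node 8 with bounds (-inf, 24): OK
  at node 7 with bounds (-inf, 8): OK
  at node 2 with bounds (-inf, 7): OK
  at node 18 with bounds (8, 24): OK
  at node 13 with bounds (8, 18): OK
  at node 28 with bounds (24, 34): OK
  at node 42 with bounds (34, +inf): OK
  at node 48 with bounds (42, +inf): OK
No violation found at any node.
Result: Valid BST


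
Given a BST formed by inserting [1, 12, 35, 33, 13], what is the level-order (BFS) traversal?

Tree insertion order: [1, 12, 35, 33, 13]
Tree (level-order array): [1, None, 12, None, 35, 33, None, 13]
BFS from the root, enqueuing left then right child of each popped node:
  queue [1] -> pop 1, enqueue [12], visited so far: [1]
  queue [12] -> pop 12, enqueue [35], visited so far: [1, 12]
  queue [35] -> pop 35, enqueue [33], visited so far: [1, 12, 35]
  queue [33] -> pop 33, enqueue [13], visited so far: [1, 12, 35, 33]
  queue [13] -> pop 13, enqueue [none], visited so far: [1, 12, 35, 33, 13]
Result: [1, 12, 35, 33, 13]


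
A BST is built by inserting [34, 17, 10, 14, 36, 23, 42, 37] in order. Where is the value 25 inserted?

Starting tree (level order): [34, 17, 36, 10, 23, None, 42, None, 14, None, None, 37]
Insertion path: 34 -> 17 -> 23
Result: insert 25 as right child of 23
Final tree (level order): [34, 17, 36, 10, 23, None, 42, None, 14, None, 25, 37]


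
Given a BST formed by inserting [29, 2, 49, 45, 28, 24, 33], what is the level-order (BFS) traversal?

Tree insertion order: [29, 2, 49, 45, 28, 24, 33]
Tree (level-order array): [29, 2, 49, None, 28, 45, None, 24, None, 33]
BFS from the root, enqueuing left then right child of each popped node:
  queue [29] -> pop 29, enqueue [2, 49], visited so far: [29]
  queue [2, 49] -> pop 2, enqueue [28], visited so far: [29, 2]
  queue [49, 28] -> pop 49, enqueue [45], visited so far: [29, 2, 49]
  queue [28, 45] -> pop 28, enqueue [24], visited so far: [29, 2, 49, 28]
  queue [45, 24] -> pop 45, enqueue [33], visited so far: [29, 2, 49, 28, 45]
  queue [24, 33] -> pop 24, enqueue [none], visited so far: [29, 2, 49, 28, 45, 24]
  queue [33] -> pop 33, enqueue [none], visited so far: [29, 2, 49, 28, 45, 24, 33]
Result: [29, 2, 49, 28, 45, 24, 33]


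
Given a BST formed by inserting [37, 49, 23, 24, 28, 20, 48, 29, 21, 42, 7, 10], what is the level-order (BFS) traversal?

Tree insertion order: [37, 49, 23, 24, 28, 20, 48, 29, 21, 42, 7, 10]
Tree (level-order array): [37, 23, 49, 20, 24, 48, None, 7, 21, None, 28, 42, None, None, 10, None, None, None, 29]
BFS from the root, enqueuing left then right child of each popped node:
  queue [37] -> pop 37, enqueue [23, 49], visited so far: [37]
  queue [23, 49] -> pop 23, enqueue [20, 24], visited so far: [37, 23]
  queue [49, 20, 24] -> pop 49, enqueue [48], visited so far: [37, 23, 49]
  queue [20, 24, 48] -> pop 20, enqueue [7, 21], visited so far: [37, 23, 49, 20]
  queue [24, 48, 7, 21] -> pop 24, enqueue [28], visited so far: [37, 23, 49, 20, 24]
  queue [48, 7, 21, 28] -> pop 48, enqueue [42], visited so far: [37, 23, 49, 20, 24, 48]
  queue [7, 21, 28, 42] -> pop 7, enqueue [10], visited so far: [37, 23, 49, 20, 24, 48, 7]
  queue [21, 28, 42, 10] -> pop 21, enqueue [none], visited so far: [37, 23, 49, 20, 24, 48, 7, 21]
  queue [28, 42, 10] -> pop 28, enqueue [29], visited so far: [37, 23, 49, 20, 24, 48, 7, 21, 28]
  queue [42, 10, 29] -> pop 42, enqueue [none], visited so far: [37, 23, 49, 20, 24, 48, 7, 21, 28, 42]
  queue [10, 29] -> pop 10, enqueue [none], visited so far: [37, 23, 49, 20, 24, 48, 7, 21, 28, 42, 10]
  queue [29] -> pop 29, enqueue [none], visited so far: [37, 23, 49, 20, 24, 48, 7, 21, 28, 42, 10, 29]
Result: [37, 23, 49, 20, 24, 48, 7, 21, 28, 42, 10, 29]


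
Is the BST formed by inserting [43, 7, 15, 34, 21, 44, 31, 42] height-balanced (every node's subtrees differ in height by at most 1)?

Tree (level-order array): [43, 7, 44, None, 15, None, None, None, 34, 21, 42, None, 31]
Definition: a tree is height-balanced if, at every node, |h(left) - h(right)| <= 1 (empty subtree has height -1).
Bottom-up per-node check:
  node 31: h_left=-1, h_right=-1, diff=0 [OK], height=0
  node 21: h_left=-1, h_right=0, diff=1 [OK], height=1
  node 42: h_left=-1, h_right=-1, diff=0 [OK], height=0
  node 34: h_left=1, h_right=0, diff=1 [OK], height=2
  node 15: h_left=-1, h_right=2, diff=3 [FAIL (|-1-2|=3 > 1)], height=3
  node 7: h_left=-1, h_right=3, diff=4 [FAIL (|-1-3|=4 > 1)], height=4
  node 44: h_left=-1, h_right=-1, diff=0 [OK], height=0
  node 43: h_left=4, h_right=0, diff=4 [FAIL (|4-0|=4 > 1)], height=5
Node 15 violates the condition: |-1 - 2| = 3 > 1.
Result: Not balanced


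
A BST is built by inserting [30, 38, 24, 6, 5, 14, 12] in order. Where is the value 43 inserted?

Starting tree (level order): [30, 24, 38, 6, None, None, None, 5, 14, None, None, 12]
Insertion path: 30 -> 38
Result: insert 43 as right child of 38
Final tree (level order): [30, 24, 38, 6, None, None, 43, 5, 14, None, None, None, None, 12]


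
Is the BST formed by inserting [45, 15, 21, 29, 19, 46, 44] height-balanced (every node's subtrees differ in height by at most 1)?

Tree (level-order array): [45, 15, 46, None, 21, None, None, 19, 29, None, None, None, 44]
Definition: a tree is height-balanced if, at every node, |h(left) - h(right)| <= 1 (empty subtree has height -1).
Bottom-up per-node check:
  node 19: h_left=-1, h_right=-1, diff=0 [OK], height=0
  node 44: h_left=-1, h_right=-1, diff=0 [OK], height=0
  node 29: h_left=-1, h_right=0, diff=1 [OK], height=1
  node 21: h_left=0, h_right=1, diff=1 [OK], height=2
  node 15: h_left=-1, h_right=2, diff=3 [FAIL (|-1-2|=3 > 1)], height=3
  node 46: h_left=-1, h_right=-1, diff=0 [OK], height=0
  node 45: h_left=3, h_right=0, diff=3 [FAIL (|3-0|=3 > 1)], height=4
Node 15 violates the condition: |-1 - 2| = 3 > 1.
Result: Not balanced


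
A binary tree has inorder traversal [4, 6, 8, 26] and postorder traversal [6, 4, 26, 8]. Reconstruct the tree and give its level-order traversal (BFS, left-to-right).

Inorder:   [4, 6, 8, 26]
Postorder: [6, 4, 26, 8]
Algorithm: postorder visits root last, so walk postorder right-to-left;
each value is the root of the current inorder slice — split it at that
value, recurse on the right subtree first, then the left.
Recursive splits:
  root=8; inorder splits into left=[4, 6], right=[26]
  root=26; inorder splits into left=[], right=[]
  root=4; inorder splits into left=[], right=[6]
  root=6; inorder splits into left=[], right=[]
Reconstructed level-order: [8, 4, 26, 6]


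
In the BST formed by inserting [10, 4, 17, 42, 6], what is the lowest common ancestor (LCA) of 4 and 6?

Tree insertion order: [10, 4, 17, 42, 6]
Tree (level-order array): [10, 4, 17, None, 6, None, 42]
In a BST, the LCA of p=4, q=6 is the first node v on the
root-to-leaf path with p <= v <= q (go left if both < v, right if both > v).
Walk from root:
  at 10: both 4 and 6 < 10, go left
  at 4: 4 <= 4 <= 6, this is the LCA
LCA = 4


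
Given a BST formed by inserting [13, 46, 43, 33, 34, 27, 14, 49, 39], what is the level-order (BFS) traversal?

Tree insertion order: [13, 46, 43, 33, 34, 27, 14, 49, 39]
Tree (level-order array): [13, None, 46, 43, 49, 33, None, None, None, 27, 34, 14, None, None, 39]
BFS from the root, enqueuing left then right child of each popped node:
  queue [13] -> pop 13, enqueue [46], visited so far: [13]
  queue [46] -> pop 46, enqueue [43, 49], visited so far: [13, 46]
  queue [43, 49] -> pop 43, enqueue [33], visited so far: [13, 46, 43]
  queue [49, 33] -> pop 49, enqueue [none], visited so far: [13, 46, 43, 49]
  queue [33] -> pop 33, enqueue [27, 34], visited so far: [13, 46, 43, 49, 33]
  queue [27, 34] -> pop 27, enqueue [14], visited so far: [13, 46, 43, 49, 33, 27]
  queue [34, 14] -> pop 34, enqueue [39], visited so far: [13, 46, 43, 49, 33, 27, 34]
  queue [14, 39] -> pop 14, enqueue [none], visited so far: [13, 46, 43, 49, 33, 27, 34, 14]
  queue [39] -> pop 39, enqueue [none], visited so far: [13, 46, 43, 49, 33, 27, 34, 14, 39]
Result: [13, 46, 43, 49, 33, 27, 34, 14, 39]


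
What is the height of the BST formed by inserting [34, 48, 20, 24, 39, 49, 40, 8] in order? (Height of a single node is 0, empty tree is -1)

Insertion order: [34, 48, 20, 24, 39, 49, 40, 8]
Tree (level-order array): [34, 20, 48, 8, 24, 39, 49, None, None, None, None, None, 40]
Compute height bottom-up (empty subtree = -1):
  height(8) = 1 + max(-1, -1) = 0
  height(24) = 1 + max(-1, -1) = 0
  height(20) = 1 + max(0, 0) = 1
  height(40) = 1 + max(-1, -1) = 0
  height(39) = 1 + max(-1, 0) = 1
  height(49) = 1 + max(-1, -1) = 0
  height(48) = 1 + max(1, 0) = 2
  height(34) = 1 + max(1, 2) = 3
Height = 3


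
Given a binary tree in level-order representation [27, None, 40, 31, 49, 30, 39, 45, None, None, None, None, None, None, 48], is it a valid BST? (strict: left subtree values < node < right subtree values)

Level-order array: [27, None, 40, 31, 49, 30, 39, 45, None, None, None, None, None, None, 48]
Validate using subtree bounds (lo, hi): at each node, require lo < value < hi,
then recurse left with hi=value and right with lo=value.
Preorder trace (stopping at first violation):
  at node 27 with bounds (-inf, +inf): OK
  at node 40 with bounds (27, +inf): OK
  at node 31 with bounds (27, 40): OK
  at node 30 with bounds (27, 31): OK
  at node 39 with bounds (31, 40): OK
  at node 49 with bounds (40, +inf): OK
  at node 45 with bounds (40, 49): OK
  at node 48 with bounds (45, 49): OK
No violation found at any node.
Result: Valid BST


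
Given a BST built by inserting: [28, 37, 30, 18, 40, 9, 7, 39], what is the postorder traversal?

Tree insertion order: [28, 37, 30, 18, 40, 9, 7, 39]
Tree (level-order array): [28, 18, 37, 9, None, 30, 40, 7, None, None, None, 39]
Postorder traversal: [7, 9, 18, 30, 39, 40, 37, 28]


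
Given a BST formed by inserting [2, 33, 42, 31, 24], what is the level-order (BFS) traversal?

Tree insertion order: [2, 33, 42, 31, 24]
Tree (level-order array): [2, None, 33, 31, 42, 24]
BFS from the root, enqueuing left then right child of each popped node:
  queue [2] -> pop 2, enqueue [33], visited so far: [2]
  queue [33] -> pop 33, enqueue [31, 42], visited so far: [2, 33]
  queue [31, 42] -> pop 31, enqueue [24], visited so far: [2, 33, 31]
  queue [42, 24] -> pop 42, enqueue [none], visited so far: [2, 33, 31, 42]
  queue [24] -> pop 24, enqueue [none], visited so far: [2, 33, 31, 42, 24]
Result: [2, 33, 31, 42, 24]


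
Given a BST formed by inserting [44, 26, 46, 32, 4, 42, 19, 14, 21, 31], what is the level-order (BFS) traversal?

Tree insertion order: [44, 26, 46, 32, 4, 42, 19, 14, 21, 31]
Tree (level-order array): [44, 26, 46, 4, 32, None, None, None, 19, 31, 42, 14, 21]
BFS from the root, enqueuing left then right child of each popped node:
  queue [44] -> pop 44, enqueue [26, 46], visited so far: [44]
  queue [26, 46] -> pop 26, enqueue [4, 32], visited so far: [44, 26]
  queue [46, 4, 32] -> pop 46, enqueue [none], visited so far: [44, 26, 46]
  queue [4, 32] -> pop 4, enqueue [19], visited so far: [44, 26, 46, 4]
  queue [32, 19] -> pop 32, enqueue [31, 42], visited so far: [44, 26, 46, 4, 32]
  queue [19, 31, 42] -> pop 19, enqueue [14, 21], visited so far: [44, 26, 46, 4, 32, 19]
  queue [31, 42, 14, 21] -> pop 31, enqueue [none], visited so far: [44, 26, 46, 4, 32, 19, 31]
  queue [42, 14, 21] -> pop 42, enqueue [none], visited so far: [44, 26, 46, 4, 32, 19, 31, 42]
  queue [14, 21] -> pop 14, enqueue [none], visited so far: [44, 26, 46, 4, 32, 19, 31, 42, 14]
  queue [21] -> pop 21, enqueue [none], visited so far: [44, 26, 46, 4, 32, 19, 31, 42, 14, 21]
Result: [44, 26, 46, 4, 32, 19, 31, 42, 14, 21]


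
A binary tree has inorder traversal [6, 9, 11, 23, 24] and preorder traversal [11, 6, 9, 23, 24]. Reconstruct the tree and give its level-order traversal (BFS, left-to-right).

Inorder:  [6, 9, 11, 23, 24]
Preorder: [11, 6, 9, 23, 24]
Algorithm: preorder visits root first, so consume preorder in order;
for each root, split the current inorder slice at that value into
left-subtree inorder and right-subtree inorder, then recurse.
Recursive splits:
  root=11; inorder splits into left=[6, 9], right=[23, 24]
  root=6; inorder splits into left=[], right=[9]
  root=9; inorder splits into left=[], right=[]
  root=23; inorder splits into left=[], right=[24]
  root=24; inorder splits into left=[], right=[]
Reconstructed level-order: [11, 6, 23, 9, 24]


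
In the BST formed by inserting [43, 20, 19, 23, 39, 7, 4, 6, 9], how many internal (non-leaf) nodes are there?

Tree built from: [43, 20, 19, 23, 39, 7, 4, 6, 9]
Tree (level-order array): [43, 20, None, 19, 23, 7, None, None, 39, 4, 9, None, None, None, 6]
Rule: An internal node has at least one child.
Per-node child counts:
  node 43: 1 child(ren)
  node 20: 2 child(ren)
  node 19: 1 child(ren)
  node 7: 2 child(ren)
  node 4: 1 child(ren)
  node 6: 0 child(ren)
  node 9: 0 child(ren)
  node 23: 1 child(ren)
  node 39: 0 child(ren)
Matching nodes: [43, 20, 19, 7, 4, 23]
Count of internal (non-leaf) nodes: 6


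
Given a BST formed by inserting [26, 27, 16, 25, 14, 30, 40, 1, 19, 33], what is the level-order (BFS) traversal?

Tree insertion order: [26, 27, 16, 25, 14, 30, 40, 1, 19, 33]
Tree (level-order array): [26, 16, 27, 14, 25, None, 30, 1, None, 19, None, None, 40, None, None, None, None, 33]
BFS from the root, enqueuing left then right child of each popped node:
  queue [26] -> pop 26, enqueue [16, 27], visited so far: [26]
  queue [16, 27] -> pop 16, enqueue [14, 25], visited so far: [26, 16]
  queue [27, 14, 25] -> pop 27, enqueue [30], visited so far: [26, 16, 27]
  queue [14, 25, 30] -> pop 14, enqueue [1], visited so far: [26, 16, 27, 14]
  queue [25, 30, 1] -> pop 25, enqueue [19], visited so far: [26, 16, 27, 14, 25]
  queue [30, 1, 19] -> pop 30, enqueue [40], visited so far: [26, 16, 27, 14, 25, 30]
  queue [1, 19, 40] -> pop 1, enqueue [none], visited so far: [26, 16, 27, 14, 25, 30, 1]
  queue [19, 40] -> pop 19, enqueue [none], visited so far: [26, 16, 27, 14, 25, 30, 1, 19]
  queue [40] -> pop 40, enqueue [33], visited so far: [26, 16, 27, 14, 25, 30, 1, 19, 40]
  queue [33] -> pop 33, enqueue [none], visited so far: [26, 16, 27, 14, 25, 30, 1, 19, 40, 33]
Result: [26, 16, 27, 14, 25, 30, 1, 19, 40, 33]


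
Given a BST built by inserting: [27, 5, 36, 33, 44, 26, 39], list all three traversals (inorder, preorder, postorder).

Tree insertion order: [27, 5, 36, 33, 44, 26, 39]
Tree (level-order array): [27, 5, 36, None, 26, 33, 44, None, None, None, None, 39]
Inorder (L, root, R): [5, 26, 27, 33, 36, 39, 44]
Preorder (root, L, R): [27, 5, 26, 36, 33, 44, 39]
Postorder (L, R, root): [26, 5, 33, 39, 44, 36, 27]


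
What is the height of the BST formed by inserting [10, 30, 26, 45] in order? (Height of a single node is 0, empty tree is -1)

Insertion order: [10, 30, 26, 45]
Tree (level-order array): [10, None, 30, 26, 45]
Compute height bottom-up (empty subtree = -1):
  height(26) = 1 + max(-1, -1) = 0
  height(45) = 1 + max(-1, -1) = 0
  height(30) = 1 + max(0, 0) = 1
  height(10) = 1 + max(-1, 1) = 2
Height = 2


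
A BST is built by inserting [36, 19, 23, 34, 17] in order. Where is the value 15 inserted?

Starting tree (level order): [36, 19, None, 17, 23, None, None, None, 34]
Insertion path: 36 -> 19 -> 17
Result: insert 15 as left child of 17
Final tree (level order): [36, 19, None, 17, 23, 15, None, None, 34]


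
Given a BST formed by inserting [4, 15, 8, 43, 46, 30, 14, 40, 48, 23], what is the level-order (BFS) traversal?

Tree insertion order: [4, 15, 8, 43, 46, 30, 14, 40, 48, 23]
Tree (level-order array): [4, None, 15, 8, 43, None, 14, 30, 46, None, None, 23, 40, None, 48]
BFS from the root, enqueuing left then right child of each popped node:
  queue [4] -> pop 4, enqueue [15], visited so far: [4]
  queue [15] -> pop 15, enqueue [8, 43], visited so far: [4, 15]
  queue [8, 43] -> pop 8, enqueue [14], visited so far: [4, 15, 8]
  queue [43, 14] -> pop 43, enqueue [30, 46], visited so far: [4, 15, 8, 43]
  queue [14, 30, 46] -> pop 14, enqueue [none], visited so far: [4, 15, 8, 43, 14]
  queue [30, 46] -> pop 30, enqueue [23, 40], visited so far: [4, 15, 8, 43, 14, 30]
  queue [46, 23, 40] -> pop 46, enqueue [48], visited so far: [4, 15, 8, 43, 14, 30, 46]
  queue [23, 40, 48] -> pop 23, enqueue [none], visited so far: [4, 15, 8, 43, 14, 30, 46, 23]
  queue [40, 48] -> pop 40, enqueue [none], visited so far: [4, 15, 8, 43, 14, 30, 46, 23, 40]
  queue [48] -> pop 48, enqueue [none], visited so far: [4, 15, 8, 43, 14, 30, 46, 23, 40, 48]
Result: [4, 15, 8, 43, 14, 30, 46, 23, 40, 48]


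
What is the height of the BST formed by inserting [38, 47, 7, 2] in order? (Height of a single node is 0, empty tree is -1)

Insertion order: [38, 47, 7, 2]
Tree (level-order array): [38, 7, 47, 2]
Compute height bottom-up (empty subtree = -1):
  height(2) = 1 + max(-1, -1) = 0
  height(7) = 1 + max(0, -1) = 1
  height(47) = 1 + max(-1, -1) = 0
  height(38) = 1 + max(1, 0) = 2
Height = 2


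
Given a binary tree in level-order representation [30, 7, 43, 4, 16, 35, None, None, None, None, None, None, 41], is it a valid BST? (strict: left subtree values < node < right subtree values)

Level-order array: [30, 7, 43, 4, 16, 35, None, None, None, None, None, None, 41]
Validate using subtree bounds (lo, hi): at each node, require lo < value < hi,
then recurse left with hi=value and right with lo=value.
Preorder trace (stopping at first violation):
  at node 30 with bounds (-inf, +inf): OK
  at node 7 with bounds (-inf, 30): OK
  at node 4 with bounds (-inf, 7): OK
  at node 16 with bounds (7, 30): OK
  at node 43 with bounds (30, +inf): OK
  at node 35 with bounds (30, 43): OK
  at node 41 with bounds (35, 43): OK
No violation found at any node.
Result: Valid BST


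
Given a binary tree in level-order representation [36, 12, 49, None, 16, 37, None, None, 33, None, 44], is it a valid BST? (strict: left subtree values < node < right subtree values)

Level-order array: [36, 12, 49, None, 16, 37, None, None, 33, None, 44]
Validate using subtree bounds (lo, hi): at each node, require lo < value < hi,
then recurse left with hi=value and right with lo=value.
Preorder trace (stopping at first violation):
  at node 36 with bounds (-inf, +inf): OK
  at node 12 with bounds (-inf, 36): OK
  at node 16 with bounds (12, 36): OK
  at node 33 with bounds (16, 36): OK
  at node 49 with bounds (36, +inf): OK
  at node 37 with bounds (36, 49): OK
  at node 44 with bounds (37, 49): OK
No violation found at any node.
Result: Valid BST


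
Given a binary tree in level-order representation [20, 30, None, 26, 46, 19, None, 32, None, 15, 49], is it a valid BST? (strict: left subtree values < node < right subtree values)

Level-order array: [20, 30, None, 26, 46, 19, None, 32, None, 15, 49]
Validate using subtree bounds (lo, hi): at each node, require lo < value < hi,
then recurse left with hi=value and right with lo=value.
Preorder trace (stopping at first violation):
  at node 20 with bounds (-inf, +inf): OK
  at node 30 with bounds (-inf, 20): VIOLATION
Node 30 violates its bound: not (-inf < 30 < 20).
Result: Not a valid BST


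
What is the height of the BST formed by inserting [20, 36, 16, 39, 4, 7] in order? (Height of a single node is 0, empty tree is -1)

Insertion order: [20, 36, 16, 39, 4, 7]
Tree (level-order array): [20, 16, 36, 4, None, None, 39, None, 7]
Compute height bottom-up (empty subtree = -1):
  height(7) = 1 + max(-1, -1) = 0
  height(4) = 1 + max(-1, 0) = 1
  height(16) = 1 + max(1, -1) = 2
  height(39) = 1 + max(-1, -1) = 0
  height(36) = 1 + max(-1, 0) = 1
  height(20) = 1 + max(2, 1) = 3
Height = 3


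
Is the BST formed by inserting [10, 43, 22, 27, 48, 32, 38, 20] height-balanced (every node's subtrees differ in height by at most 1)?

Tree (level-order array): [10, None, 43, 22, 48, 20, 27, None, None, None, None, None, 32, None, 38]
Definition: a tree is height-balanced if, at every node, |h(left) - h(right)| <= 1 (empty subtree has height -1).
Bottom-up per-node check:
  node 20: h_left=-1, h_right=-1, diff=0 [OK], height=0
  node 38: h_left=-1, h_right=-1, diff=0 [OK], height=0
  node 32: h_left=-1, h_right=0, diff=1 [OK], height=1
  node 27: h_left=-1, h_right=1, diff=2 [FAIL (|-1-1|=2 > 1)], height=2
  node 22: h_left=0, h_right=2, diff=2 [FAIL (|0-2|=2 > 1)], height=3
  node 48: h_left=-1, h_right=-1, diff=0 [OK], height=0
  node 43: h_left=3, h_right=0, diff=3 [FAIL (|3-0|=3 > 1)], height=4
  node 10: h_left=-1, h_right=4, diff=5 [FAIL (|-1-4|=5 > 1)], height=5
Node 27 violates the condition: |-1 - 1| = 2 > 1.
Result: Not balanced


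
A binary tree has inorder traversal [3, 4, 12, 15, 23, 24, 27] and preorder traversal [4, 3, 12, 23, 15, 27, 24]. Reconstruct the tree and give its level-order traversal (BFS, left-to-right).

Inorder:  [3, 4, 12, 15, 23, 24, 27]
Preorder: [4, 3, 12, 23, 15, 27, 24]
Algorithm: preorder visits root first, so consume preorder in order;
for each root, split the current inorder slice at that value into
left-subtree inorder and right-subtree inorder, then recurse.
Recursive splits:
  root=4; inorder splits into left=[3], right=[12, 15, 23, 24, 27]
  root=3; inorder splits into left=[], right=[]
  root=12; inorder splits into left=[], right=[15, 23, 24, 27]
  root=23; inorder splits into left=[15], right=[24, 27]
  root=15; inorder splits into left=[], right=[]
  root=27; inorder splits into left=[24], right=[]
  root=24; inorder splits into left=[], right=[]
Reconstructed level-order: [4, 3, 12, 23, 15, 27, 24]


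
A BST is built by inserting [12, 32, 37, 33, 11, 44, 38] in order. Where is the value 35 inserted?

Starting tree (level order): [12, 11, 32, None, None, None, 37, 33, 44, None, None, 38]
Insertion path: 12 -> 32 -> 37 -> 33
Result: insert 35 as right child of 33
Final tree (level order): [12, 11, 32, None, None, None, 37, 33, 44, None, 35, 38]


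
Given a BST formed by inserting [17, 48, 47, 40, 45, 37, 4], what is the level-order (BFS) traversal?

Tree insertion order: [17, 48, 47, 40, 45, 37, 4]
Tree (level-order array): [17, 4, 48, None, None, 47, None, 40, None, 37, 45]
BFS from the root, enqueuing left then right child of each popped node:
  queue [17] -> pop 17, enqueue [4, 48], visited so far: [17]
  queue [4, 48] -> pop 4, enqueue [none], visited so far: [17, 4]
  queue [48] -> pop 48, enqueue [47], visited so far: [17, 4, 48]
  queue [47] -> pop 47, enqueue [40], visited so far: [17, 4, 48, 47]
  queue [40] -> pop 40, enqueue [37, 45], visited so far: [17, 4, 48, 47, 40]
  queue [37, 45] -> pop 37, enqueue [none], visited so far: [17, 4, 48, 47, 40, 37]
  queue [45] -> pop 45, enqueue [none], visited so far: [17, 4, 48, 47, 40, 37, 45]
Result: [17, 4, 48, 47, 40, 37, 45]


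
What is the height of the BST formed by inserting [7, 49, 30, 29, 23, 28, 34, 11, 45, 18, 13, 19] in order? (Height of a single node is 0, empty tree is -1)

Insertion order: [7, 49, 30, 29, 23, 28, 34, 11, 45, 18, 13, 19]
Tree (level-order array): [7, None, 49, 30, None, 29, 34, 23, None, None, 45, 11, 28, None, None, None, 18, None, None, 13, 19]
Compute height bottom-up (empty subtree = -1):
  height(13) = 1 + max(-1, -1) = 0
  height(19) = 1 + max(-1, -1) = 0
  height(18) = 1 + max(0, 0) = 1
  height(11) = 1 + max(-1, 1) = 2
  height(28) = 1 + max(-1, -1) = 0
  height(23) = 1 + max(2, 0) = 3
  height(29) = 1 + max(3, -1) = 4
  height(45) = 1 + max(-1, -1) = 0
  height(34) = 1 + max(-1, 0) = 1
  height(30) = 1 + max(4, 1) = 5
  height(49) = 1 + max(5, -1) = 6
  height(7) = 1 + max(-1, 6) = 7
Height = 7


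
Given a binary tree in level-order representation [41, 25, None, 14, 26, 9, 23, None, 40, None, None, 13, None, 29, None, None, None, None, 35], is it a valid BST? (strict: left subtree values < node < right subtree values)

Level-order array: [41, 25, None, 14, 26, 9, 23, None, 40, None, None, 13, None, 29, None, None, None, None, 35]
Validate using subtree bounds (lo, hi): at each node, require lo < value < hi,
then recurse left with hi=value and right with lo=value.
Preorder trace (stopping at first violation):
  at node 41 with bounds (-inf, +inf): OK
  at node 25 with bounds (-inf, 41): OK
  at node 14 with bounds (-inf, 25): OK
  at node 9 with bounds (-inf, 14): OK
  at node 23 with bounds (14, 25): OK
  at node 13 with bounds (14, 23): VIOLATION
Node 13 violates its bound: not (14 < 13 < 23).
Result: Not a valid BST


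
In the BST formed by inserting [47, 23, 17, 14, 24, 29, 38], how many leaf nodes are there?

Tree built from: [47, 23, 17, 14, 24, 29, 38]
Tree (level-order array): [47, 23, None, 17, 24, 14, None, None, 29, None, None, None, 38]
Rule: A leaf has 0 children.
Per-node child counts:
  node 47: 1 child(ren)
  node 23: 2 child(ren)
  node 17: 1 child(ren)
  node 14: 0 child(ren)
  node 24: 1 child(ren)
  node 29: 1 child(ren)
  node 38: 0 child(ren)
Matching nodes: [14, 38]
Count of leaf nodes: 2


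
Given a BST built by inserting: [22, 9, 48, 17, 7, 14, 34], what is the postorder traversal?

Tree insertion order: [22, 9, 48, 17, 7, 14, 34]
Tree (level-order array): [22, 9, 48, 7, 17, 34, None, None, None, 14]
Postorder traversal: [7, 14, 17, 9, 34, 48, 22]


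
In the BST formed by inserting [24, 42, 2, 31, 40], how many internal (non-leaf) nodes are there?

Tree built from: [24, 42, 2, 31, 40]
Tree (level-order array): [24, 2, 42, None, None, 31, None, None, 40]
Rule: An internal node has at least one child.
Per-node child counts:
  node 24: 2 child(ren)
  node 2: 0 child(ren)
  node 42: 1 child(ren)
  node 31: 1 child(ren)
  node 40: 0 child(ren)
Matching nodes: [24, 42, 31]
Count of internal (non-leaf) nodes: 3


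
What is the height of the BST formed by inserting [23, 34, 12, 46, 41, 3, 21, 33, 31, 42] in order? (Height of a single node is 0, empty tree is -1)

Insertion order: [23, 34, 12, 46, 41, 3, 21, 33, 31, 42]
Tree (level-order array): [23, 12, 34, 3, 21, 33, 46, None, None, None, None, 31, None, 41, None, None, None, None, 42]
Compute height bottom-up (empty subtree = -1):
  height(3) = 1 + max(-1, -1) = 0
  height(21) = 1 + max(-1, -1) = 0
  height(12) = 1 + max(0, 0) = 1
  height(31) = 1 + max(-1, -1) = 0
  height(33) = 1 + max(0, -1) = 1
  height(42) = 1 + max(-1, -1) = 0
  height(41) = 1 + max(-1, 0) = 1
  height(46) = 1 + max(1, -1) = 2
  height(34) = 1 + max(1, 2) = 3
  height(23) = 1 + max(1, 3) = 4
Height = 4


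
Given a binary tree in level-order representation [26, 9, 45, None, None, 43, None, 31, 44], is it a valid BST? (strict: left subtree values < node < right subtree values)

Level-order array: [26, 9, 45, None, None, 43, None, 31, 44]
Validate using subtree bounds (lo, hi): at each node, require lo < value < hi,
then recurse left with hi=value and right with lo=value.
Preorder trace (stopping at first violation):
  at node 26 with bounds (-inf, +inf): OK
  at node 9 with bounds (-inf, 26): OK
  at node 45 with bounds (26, +inf): OK
  at node 43 with bounds (26, 45): OK
  at node 31 with bounds (26, 43): OK
  at node 44 with bounds (43, 45): OK
No violation found at any node.
Result: Valid BST


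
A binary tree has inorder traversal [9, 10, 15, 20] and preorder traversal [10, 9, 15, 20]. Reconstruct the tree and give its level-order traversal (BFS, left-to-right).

Inorder:  [9, 10, 15, 20]
Preorder: [10, 9, 15, 20]
Algorithm: preorder visits root first, so consume preorder in order;
for each root, split the current inorder slice at that value into
left-subtree inorder and right-subtree inorder, then recurse.
Recursive splits:
  root=10; inorder splits into left=[9], right=[15, 20]
  root=9; inorder splits into left=[], right=[]
  root=15; inorder splits into left=[], right=[20]
  root=20; inorder splits into left=[], right=[]
Reconstructed level-order: [10, 9, 15, 20]


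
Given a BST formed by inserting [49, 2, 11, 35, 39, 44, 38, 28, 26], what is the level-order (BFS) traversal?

Tree insertion order: [49, 2, 11, 35, 39, 44, 38, 28, 26]
Tree (level-order array): [49, 2, None, None, 11, None, 35, 28, 39, 26, None, 38, 44]
BFS from the root, enqueuing left then right child of each popped node:
  queue [49] -> pop 49, enqueue [2], visited so far: [49]
  queue [2] -> pop 2, enqueue [11], visited so far: [49, 2]
  queue [11] -> pop 11, enqueue [35], visited so far: [49, 2, 11]
  queue [35] -> pop 35, enqueue [28, 39], visited so far: [49, 2, 11, 35]
  queue [28, 39] -> pop 28, enqueue [26], visited so far: [49, 2, 11, 35, 28]
  queue [39, 26] -> pop 39, enqueue [38, 44], visited so far: [49, 2, 11, 35, 28, 39]
  queue [26, 38, 44] -> pop 26, enqueue [none], visited so far: [49, 2, 11, 35, 28, 39, 26]
  queue [38, 44] -> pop 38, enqueue [none], visited so far: [49, 2, 11, 35, 28, 39, 26, 38]
  queue [44] -> pop 44, enqueue [none], visited so far: [49, 2, 11, 35, 28, 39, 26, 38, 44]
Result: [49, 2, 11, 35, 28, 39, 26, 38, 44]


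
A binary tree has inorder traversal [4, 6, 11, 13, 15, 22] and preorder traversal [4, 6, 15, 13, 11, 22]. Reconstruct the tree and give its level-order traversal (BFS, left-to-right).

Inorder:  [4, 6, 11, 13, 15, 22]
Preorder: [4, 6, 15, 13, 11, 22]
Algorithm: preorder visits root first, so consume preorder in order;
for each root, split the current inorder slice at that value into
left-subtree inorder and right-subtree inorder, then recurse.
Recursive splits:
  root=4; inorder splits into left=[], right=[6, 11, 13, 15, 22]
  root=6; inorder splits into left=[], right=[11, 13, 15, 22]
  root=15; inorder splits into left=[11, 13], right=[22]
  root=13; inorder splits into left=[11], right=[]
  root=11; inorder splits into left=[], right=[]
  root=22; inorder splits into left=[], right=[]
Reconstructed level-order: [4, 6, 15, 13, 22, 11]


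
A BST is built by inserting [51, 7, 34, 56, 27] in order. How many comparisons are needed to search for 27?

Search path for 27: 51 -> 7 -> 34 -> 27
Found: True
Comparisons: 4


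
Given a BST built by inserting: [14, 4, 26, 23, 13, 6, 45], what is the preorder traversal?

Tree insertion order: [14, 4, 26, 23, 13, 6, 45]
Tree (level-order array): [14, 4, 26, None, 13, 23, 45, 6]
Preorder traversal: [14, 4, 13, 6, 26, 23, 45]


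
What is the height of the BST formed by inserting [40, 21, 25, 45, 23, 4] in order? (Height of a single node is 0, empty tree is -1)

Insertion order: [40, 21, 25, 45, 23, 4]
Tree (level-order array): [40, 21, 45, 4, 25, None, None, None, None, 23]
Compute height bottom-up (empty subtree = -1):
  height(4) = 1 + max(-1, -1) = 0
  height(23) = 1 + max(-1, -1) = 0
  height(25) = 1 + max(0, -1) = 1
  height(21) = 1 + max(0, 1) = 2
  height(45) = 1 + max(-1, -1) = 0
  height(40) = 1 + max(2, 0) = 3
Height = 3


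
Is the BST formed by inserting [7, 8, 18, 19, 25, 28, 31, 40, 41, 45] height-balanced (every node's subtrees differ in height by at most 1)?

Tree (level-order array): [7, None, 8, None, 18, None, 19, None, 25, None, 28, None, 31, None, 40, None, 41, None, 45]
Definition: a tree is height-balanced if, at every node, |h(left) - h(right)| <= 1 (empty subtree has height -1).
Bottom-up per-node check:
  node 45: h_left=-1, h_right=-1, diff=0 [OK], height=0
  node 41: h_left=-1, h_right=0, diff=1 [OK], height=1
  node 40: h_left=-1, h_right=1, diff=2 [FAIL (|-1-1|=2 > 1)], height=2
  node 31: h_left=-1, h_right=2, diff=3 [FAIL (|-1-2|=3 > 1)], height=3
  node 28: h_left=-1, h_right=3, diff=4 [FAIL (|-1-3|=4 > 1)], height=4
  node 25: h_left=-1, h_right=4, diff=5 [FAIL (|-1-4|=5 > 1)], height=5
  node 19: h_left=-1, h_right=5, diff=6 [FAIL (|-1-5|=6 > 1)], height=6
  node 18: h_left=-1, h_right=6, diff=7 [FAIL (|-1-6|=7 > 1)], height=7
  node 8: h_left=-1, h_right=7, diff=8 [FAIL (|-1-7|=8 > 1)], height=8
  node 7: h_left=-1, h_right=8, diff=9 [FAIL (|-1-8|=9 > 1)], height=9
Node 40 violates the condition: |-1 - 1| = 2 > 1.
Result: Not balanced


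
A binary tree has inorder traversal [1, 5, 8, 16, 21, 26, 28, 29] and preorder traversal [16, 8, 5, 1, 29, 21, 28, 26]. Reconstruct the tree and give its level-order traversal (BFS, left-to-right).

Inorder:  [1, 5, 8, 16, 21, 26, 28, 29]
Preorder: [16, 8, 5, 1, 29, 21, 28, 26]
Algorithm: preorder visits root first, so consume preorder in order;
for each root, split the current inorder slice at that value into
left-subtree inorder and right-subtree inorder, then recurse.
Recursive splits:
  root=16; inorder splits into left=[1, 5, 8], right=[21, 26, 28, 29]
  root=8; inorder splits into left=[1, 5], right=[]
  root=5; inorder splits into left=[1], right=[]
  root=1; inorder splits into left=[], right=[]
  root=29; inorder splits into left=[21, 26, 28], right=[]
  root=21; inorder splits into left=[], right=[26, 28]
  root=28; inorder splits into left=[26], right=[]
  root=26; inorder splits into left=[], right=[]
Reconstructed level-order: [16, 8, 29, 5, 21, 1, 28, 26]


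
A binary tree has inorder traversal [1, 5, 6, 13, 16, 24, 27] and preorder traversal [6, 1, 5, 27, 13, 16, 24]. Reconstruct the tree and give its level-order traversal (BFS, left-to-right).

Inorder:  [1, 5, 6, 13, 16, 24, 27]
Preorder: [6, 1, 5, 27, 13, 16, 24]
Algorithm: preorder visits root first, so consume preorder in order;
for each root, split the current inorder slice at that value into
left-subtree inorder and right-subtree inorder, then recurse.
Recursive splits:
  root=6; inorder splits into left=[1, 5], right=[13, 16, 24, 27]
  root=1; inorder splits into left=[], right=[5]
  root=5; inorder splits into left=[], right=[]
  root=27; inorder splits into left=[13, 16, 24], right=[]
  root=13; inorder splits into left=[], right=[16, 24]
  root=16; inorder splits into left=[], right=[24]
  root=24; inorder splits into left=[], right=[]
Reconstructed level-order: [6, 1, 27, 5, 13, 16, 24]


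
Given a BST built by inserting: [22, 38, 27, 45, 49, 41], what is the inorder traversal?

Tree insertion order: [22, 38, 27, 45, 49, 41]
Tree (level-order array): [22, None, 38, 27, 45, None, None, 41, 49]
Inorder traversal: [22, 27, 38, 41, 45, 49]


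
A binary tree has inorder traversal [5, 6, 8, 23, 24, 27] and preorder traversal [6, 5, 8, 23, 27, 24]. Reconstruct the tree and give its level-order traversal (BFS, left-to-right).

Inorder:  [5, 6, 8, 23, 24, 27]
Preorder: [6, 5, 8, 23, 27, 24]
Algorithm: preorder visits root first, so consume preorder in order;
for each root, split the current inorder slice at that value into
left-subtree inorder and right-subtree inorder, then recurse.
Recursive splits:
  root=6; inorder splits into left=[5], right=[8, 23, 24, 27]
  root=5; inorder splits into left=[], right=[]
  root=8; inorder splits into left=[], right=[23, 24, 27]
  root=23; inorder splits into left=[], right=[24, 27]
  root=27; inorder splits into left=[24], right=[]
  root=24; inorder splits into left=[], right=[]
Reconstructed level-order: [6, 5, 8, 23, 27, 24]


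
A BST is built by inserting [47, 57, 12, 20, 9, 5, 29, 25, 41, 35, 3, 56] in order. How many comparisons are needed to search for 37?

Search path for 37: 47 -> 12 -> 20 -> 29 -> 41 -> 35
Found: False
Comparisons: 6


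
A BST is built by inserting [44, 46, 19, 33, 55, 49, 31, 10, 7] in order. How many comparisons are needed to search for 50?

Search path for 50: 44 -> 46 -> 55 -> 49
Found: False
Comparisons: 4


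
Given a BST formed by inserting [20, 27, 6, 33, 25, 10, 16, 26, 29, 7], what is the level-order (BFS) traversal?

Tree insertion order: [20, 27, 6, 33, 25, 10, 16, 26, 29, 7]
Tree (level-order array): [20, 6, 27, None, 10, 25, 33, 7, 16, None, 26, 29]
BFS from the root, enqueuing left then right child of each popped node:
  queue [20] -> pop 20, enqueue [6, 27], visited so far: [20]
  queue [6, 27] -> pop 6, enqueue [10], visited so far: [20, 6]
  queue [27, 10] -> pop 27, enqueue [25, 33], visited so far: [20, 6, 27]
  queue [10, 25, 33] -> pop 10, enqueue [7, 16], visited so far: [20, 6, 27, 10]
  queue [25, 33, 7, 16] -> pop 25, enqueue [26], visited so far: [20, 6, 27, 10, 25]
  queue [33, 7, 16, 26] -> pop 33, enqueue [29], visited so far: [20, 6, 27, 10, 25, 33]
  queue [7, 16, 26, 29] -> pop 7, enqueue [none], visited so far: [20, 6, 27, 10, 25, 33, 7]
  queue [16, 26, 29] -> pop 16, enqueue [none], visited so far: [20, 6, 27, 10, 25, 33, 7, 16]
  queue [26, 29] -> pop 26, enqueue [none], visited so far: [20, 6, 27, 10, 25, 33, 7, 16, 26]
  queue [29] -> pop 29, enqueue [none], visited so far: [20, 6, 27, 10, 25, 33, 7, 16, 26, 29]
Result: [20, 6, 27, 10, 25, 33, 7, 16, 26, 29]


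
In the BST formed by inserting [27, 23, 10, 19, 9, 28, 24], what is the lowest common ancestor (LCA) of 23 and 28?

Tree insertion order: [27, 23, 10, 19, 9, 28, 24]
Tree (level-order array): [27, 23, 28, 10, 24, None, None, 9, 19]
In a BST, the LCA of p=23, q=28 is the first node v on the
root-to-leaf path with p <= v <= q (go left if both < v, right if both > v).
Walk from root:
  at 27: 23 <= 27 <= 28, this is the LCA
LCA = 27


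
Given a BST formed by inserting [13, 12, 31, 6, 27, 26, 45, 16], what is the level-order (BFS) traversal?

Tree insertion order: [13, 12, 31, 6, 27, 26, 45, 16]
Tree (level-order array): [13, 12, 31, 6, None, 27, 45, None, None, 26, None, None, None, 16]
BFS from the root, enqueuing left then right child of each popped node:
  queue [13] -> pop 13, enqueue [12, 31], visited so far: [13]
  queue [12, 31] -> pop 12, enqueue [6], visited so far: [13, 12]
  queue [31, 6] -> pop 31, enqueue [27, 45], visited so far: [13, 12, 31]
  queue [6, 27, 45] -> pop 6, enqueue [none], visited so far: [13, 12, 31, 6]
  queue [27, 45] -> pop 27, enqueue [26], visited so far: [13, 12, 31, 6, 27]
  queue [45, 26] -> pop 45, enqueue [none], visited so far: [13, 12, 31, 6, 27, 45]
  queue [26] -> pop 26, enqueue [16], visited so far: [13, 12, 31, 6, 27, 45, 26]
  queue [16] -> pop 16, enqueue [none], visited so far: [13, 12, 31, 6, 27, 45, 26, 16]
Result: [13, 12, 31, 6, 27, 45, 26, 16]
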